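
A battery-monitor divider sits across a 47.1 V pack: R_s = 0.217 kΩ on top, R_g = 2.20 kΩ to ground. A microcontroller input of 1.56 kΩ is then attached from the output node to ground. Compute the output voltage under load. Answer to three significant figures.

V_out ≈ 38.1 V

The load sits in parallel with R_g: R_g‖R_L = (2200 × 1560) / (2200 + 1560) = 912.8 Ω.
V_out = 47.1 × 912.8 / (217 + 912.8) = 47.1 × 912.8/1130 = 38.1 V.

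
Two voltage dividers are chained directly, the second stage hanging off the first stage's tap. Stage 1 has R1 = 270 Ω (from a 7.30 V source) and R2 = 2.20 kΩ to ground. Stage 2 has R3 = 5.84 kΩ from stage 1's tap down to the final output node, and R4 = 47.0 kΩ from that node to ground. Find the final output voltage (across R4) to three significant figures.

V_out ≈ 5.76 V

Stage 2 presents R3+R4 = 52840 Ω as a load on stage 1's tap.
Stage 1's lower leg becomes R2‖(R3+R4) = 2112 Ω, so V_mid = 7.30 × 2112/2382 = 6.473 V.
Stage 2 is itself unloaded: V_out = V_mid × R4/(R3+R4) = 6.473 × 47000/52840 = 5.76 V.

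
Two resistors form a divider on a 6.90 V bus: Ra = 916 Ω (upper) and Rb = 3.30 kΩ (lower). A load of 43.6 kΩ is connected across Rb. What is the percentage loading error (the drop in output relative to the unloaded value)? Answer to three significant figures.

1.62 %

The divider's output (Thévenin) resistance is Ra‖Rb = 717.0 Ω.
Fractional drop under load = R_th/(R_th + R_L) = 717.0 / (717.0 + 43600) = 0.01618.
So the output falls by 1.62 %.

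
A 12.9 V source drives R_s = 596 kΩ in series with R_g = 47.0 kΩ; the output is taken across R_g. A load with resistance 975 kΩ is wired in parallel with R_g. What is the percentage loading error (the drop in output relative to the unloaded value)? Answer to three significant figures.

The divider's output (Thévenin) resistance is R_s‖R_g = 43.56 kΩ.
Fractional drop under load = R_th/(R_th + R_L) = 43.56 / (43.56 + 975) = 0.04277.
So the output falls by 4.28 %.

4.28 %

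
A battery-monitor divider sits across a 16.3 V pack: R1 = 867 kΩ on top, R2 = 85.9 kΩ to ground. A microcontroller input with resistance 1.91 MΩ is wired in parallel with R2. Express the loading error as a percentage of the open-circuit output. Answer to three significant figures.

3.93 %

The divider's output (Thévenin) resistance is R1‖R2 = 78.16 kΩ.
Fractional drop under load = R_th/(R_th + R_L) = 78.16 / (78.16 + 1910) = 0.03931.
So the output falls by 3.93 %.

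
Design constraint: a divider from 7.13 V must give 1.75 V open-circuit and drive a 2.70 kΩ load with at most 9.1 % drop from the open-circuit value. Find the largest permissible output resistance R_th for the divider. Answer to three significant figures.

R_th ≤ 270 Ω

Loading drop = R_th/(R_th + R_L) ≤ 0.0910, so R_th ≤ R_L · ε/(1−ε) = 2.70 kΩ × 0.0910/0.9090 = 270 Ω.
(Any R1, R2 with R2/(R1+R2) = 0.245 and R1‖R2 ≤ 270 Ω will meet the spec.)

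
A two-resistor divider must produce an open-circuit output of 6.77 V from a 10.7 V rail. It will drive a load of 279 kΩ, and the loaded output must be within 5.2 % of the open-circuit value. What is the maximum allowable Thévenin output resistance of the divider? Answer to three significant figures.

Loading drop = R_th/(R_th + R_L) ≤ 0.0520, so R_th ≤ R_L · ε/(1−ε) = 279 kΩ × 0.0520/0.9480 = 15.3 kΩ.

R_th ≤ 15.3 kΩ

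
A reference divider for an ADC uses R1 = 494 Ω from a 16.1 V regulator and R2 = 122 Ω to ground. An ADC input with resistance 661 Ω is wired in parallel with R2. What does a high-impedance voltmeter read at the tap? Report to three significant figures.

The load sits in parallel with R2: R2‖R_L = (122 × 661) / (122 + 661) = 103.0 Ω.
V_out = 16.1 × 103.0 / (494 + 103.0) = 16.1 × 103.0/597.0 = 2.78 V.
(Unloaded it would have been 3.19 V.)

V_out ≈ 2.78 V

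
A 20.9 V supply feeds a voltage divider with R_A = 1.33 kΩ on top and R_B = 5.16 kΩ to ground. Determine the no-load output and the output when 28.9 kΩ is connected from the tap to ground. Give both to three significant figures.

Unloaded: 16.6 V; loaded: 16.0 V

Open-circuit: V = 20.9 × 5.16/(1.33 + 5.16) = 16.6 V.
With the load, R_B becomes R_B‖R_L = 4.378 kΩ, so V = 20.9 × 4.378/5.708 = 16.0 V.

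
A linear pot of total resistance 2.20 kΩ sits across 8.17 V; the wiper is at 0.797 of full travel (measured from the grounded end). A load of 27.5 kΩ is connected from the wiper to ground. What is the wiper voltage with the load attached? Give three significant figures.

The wiper splits the pot into (1−α)R = 446.6 Ω above and αR = 1753 Ω below.
Lower section ‖ load = 1648 Ω.
V_wiper = 8.17 × 1648/(446.6 + 1648) = 6.43 V.

V ≈ 6.43 V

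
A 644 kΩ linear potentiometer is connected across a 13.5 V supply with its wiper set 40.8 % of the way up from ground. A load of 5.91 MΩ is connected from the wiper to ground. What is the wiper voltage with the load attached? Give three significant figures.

V ≈ 5.37 V

The wiper splits the pot into (1−α)R = 381.2 kΩ above and αR = 262.8 kΩ below.
Lower section ‖ load = 251.6 kΩ.
V_wiper = 13.5 × 251.6/(381.2 + 251.6) = 5.37 V.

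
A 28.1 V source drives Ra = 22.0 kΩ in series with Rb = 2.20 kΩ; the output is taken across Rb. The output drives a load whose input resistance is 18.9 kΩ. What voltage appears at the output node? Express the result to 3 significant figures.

The load sits in parallel with Rb: Rb‖R_L = (2.20 × 18.9) / (2.20 + 18.9) = 1.971 kΩ.
V_out = 28.1 × 1.971 / (22.0 + 1.971) = 28.1 × 1.971/23.97 = 2.31 V.

V_out ≈ 2.31 V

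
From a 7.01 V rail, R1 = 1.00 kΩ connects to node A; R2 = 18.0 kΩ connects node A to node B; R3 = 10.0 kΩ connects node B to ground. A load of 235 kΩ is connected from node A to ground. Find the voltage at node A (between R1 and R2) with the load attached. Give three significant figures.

V ≈ 6.74 V

Below node A the series string R2+R3 = 28.00 kΩ sits in parallel with the 235 kΩ load: 25.02 kΩ.
V_A = 7.01 × 25.02/(1.00 + 25.02) = 6.74 V.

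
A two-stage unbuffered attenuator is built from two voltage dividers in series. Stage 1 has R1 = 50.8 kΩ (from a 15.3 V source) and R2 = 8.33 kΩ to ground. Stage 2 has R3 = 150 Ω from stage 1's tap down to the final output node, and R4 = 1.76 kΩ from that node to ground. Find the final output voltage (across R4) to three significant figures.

Stage 2 presents R3+R4 = 1910 Ω as a load on stage 1's tap.
Stage 1's lower leg becomes R2‖(R3+R4) = 1554 Ω, so V_mid = 15.3 × 1554/52350 = 0.4541 V.
Stage 2 is itself unloaded: V_out = V_mid × R4/(R3+R4) = 0.4541 × 1760/1910 = 0.418 V.

V_out ≈ 0.418 V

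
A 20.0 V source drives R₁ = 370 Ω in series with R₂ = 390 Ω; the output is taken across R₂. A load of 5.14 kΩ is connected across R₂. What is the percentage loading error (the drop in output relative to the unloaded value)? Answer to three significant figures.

The divider's output (Thévenin) resistance is R₁‖R₂ = 189.9 Ω.
Fractional drop under load = R_th/(R_th + R_L) = 189.9 / (189.9 + 5140) = 0.03562.
So the output falls by 3.56 %.

3.56 %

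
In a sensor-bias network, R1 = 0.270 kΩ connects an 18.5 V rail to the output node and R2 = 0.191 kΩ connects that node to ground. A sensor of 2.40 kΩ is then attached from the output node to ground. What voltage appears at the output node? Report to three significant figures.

The load sits in parallel with R2: R2‖R_L = (191 × 2400) / (191 + 2400) = 176.9 Ω.
V_out = 18.5 × 176.9 / (270 + 176.9) = 18.5 × 176.9/446.9 = 7.32 V.

V_out ≈ 7.32 V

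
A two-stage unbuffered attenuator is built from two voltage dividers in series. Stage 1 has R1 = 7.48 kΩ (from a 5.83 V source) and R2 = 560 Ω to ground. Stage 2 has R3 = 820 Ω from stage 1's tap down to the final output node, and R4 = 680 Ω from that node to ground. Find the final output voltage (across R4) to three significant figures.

V_out ≈ 0.137 V

Stage 2 presents R3+R4 = 1500 Ω as a load on stage 1's tap.
Stage 1's lower leg becomes R2‖(R3+R4) = 407.8 Ω, so V_mid = 5.83 × 407.8/7888 = 0.3014 V.
Stage 2 is itself unloaded: V_out = V_mid × R4/(R3+R4) = 0.3014 × 680/1500 = 0.137 V.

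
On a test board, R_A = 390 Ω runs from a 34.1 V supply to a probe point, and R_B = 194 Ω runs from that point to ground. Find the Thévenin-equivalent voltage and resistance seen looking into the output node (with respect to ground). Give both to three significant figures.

V_th is the open-circuit tap voltage: 34.1 × 194/(390 + 194) = 11.3 V.
With the supply zeroed, R_A and R_B appear in parallel from the tap: R_th = R_A‖R_B = (390 × 194)/584.0 = 130 Ω.

V_th = 11.3 V, R_th = 130 Ω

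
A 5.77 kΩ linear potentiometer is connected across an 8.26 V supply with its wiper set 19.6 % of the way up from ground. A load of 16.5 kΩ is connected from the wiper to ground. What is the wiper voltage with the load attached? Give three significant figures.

V ≈ 1.53 V

The wiper splits the pot into (1−α)R = 4.639 kΩ above and αR = 1.131 kΩ below.
Lower section ‖ load = 1.058 kΩ.
V_wiper = 8.26 × 1.058/(4.639 + 1.058) = 1.53 V.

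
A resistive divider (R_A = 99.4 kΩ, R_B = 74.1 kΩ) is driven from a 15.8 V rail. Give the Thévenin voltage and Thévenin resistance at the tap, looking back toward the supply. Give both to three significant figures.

V_th = 6.75 V, R_th = 42.5 kΩ

V_th is the open-circuit tap voltage: 15.8 × 74.1/(99.4 + 74.1) = 6.75 V.
With the supply zeroed, R_A and R_B appear in parallel from the tap: R_th = R_A‖R_B = (99.4 × 74.1)/173.5 = 42.5 kΩ.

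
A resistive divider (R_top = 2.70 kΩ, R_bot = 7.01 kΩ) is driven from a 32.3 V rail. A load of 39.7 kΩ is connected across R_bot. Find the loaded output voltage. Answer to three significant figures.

The load sits in parallel with R_bot: R_bot‖R_L = (7.01 × 39.7) / (7.01 + 39.7) = 5.958 kΩ.
V_out = 32.3 × 5.958 / (2.70 + 5.958) = 32.3 × 5.958/8.658 = 22.2 V.

V_out ≈ 22.2 V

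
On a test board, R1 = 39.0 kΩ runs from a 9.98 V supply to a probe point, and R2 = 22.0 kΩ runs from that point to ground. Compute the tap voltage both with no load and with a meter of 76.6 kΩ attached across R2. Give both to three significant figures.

Unloaded: 3.60 V; loaded: 3.04 V

Open-circuit: V = 9.98 × 22.0/(39.0 + 22.0) = 3.60 V.
With the load, R2 becomes R2‖R_L = 17.09 kΩ, so V = 9.98 × 17.09/56.09 = 3.04 V.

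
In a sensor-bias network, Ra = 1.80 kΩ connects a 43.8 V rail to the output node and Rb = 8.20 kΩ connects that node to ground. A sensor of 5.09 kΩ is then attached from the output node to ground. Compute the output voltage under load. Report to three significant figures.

The load sits in parallel with Rb: Rb‖R_L = (8.20 × 5.09) / (8.20 + 5.09) = 3.141 kΩ.
V_out = 43.8 × 3.141 / (1.80 + 3.141) = 43.8 × 3.141/4.941 = 27.8 V.

V_out ≈ 27.8 V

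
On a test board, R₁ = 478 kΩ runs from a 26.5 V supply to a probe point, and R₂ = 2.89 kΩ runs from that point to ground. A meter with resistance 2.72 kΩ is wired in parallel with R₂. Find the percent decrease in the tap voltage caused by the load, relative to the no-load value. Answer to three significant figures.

The divider's output (Thévenin) resistance is R₁‖R₂ = 2.873 kΩ.
Fractional drop under load = R_th/(R_th + R_L) = 2.873 / (2.873 + 2.72) = 0.5136.
So the output falls by 51.4 %.

51.4 %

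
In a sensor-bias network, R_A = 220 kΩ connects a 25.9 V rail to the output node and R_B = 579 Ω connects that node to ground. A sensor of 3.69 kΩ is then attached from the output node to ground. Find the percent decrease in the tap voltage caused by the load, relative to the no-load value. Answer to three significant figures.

13.5 %

The divider's output (Thévenin) resistance is R_A‖R_B = 577.5 Ω.
Fractional drop under load = R_th/(R_th + R_L) = 577.5 / (577.5 + 3690) = 0.1353.
So the output falls by 13.5 %.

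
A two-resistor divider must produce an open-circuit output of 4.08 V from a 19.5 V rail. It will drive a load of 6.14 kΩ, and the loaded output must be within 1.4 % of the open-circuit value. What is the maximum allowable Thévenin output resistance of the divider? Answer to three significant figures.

Loading drop = R_th/(R_th + R_L) ≤ 0.0140, so R_th ≤ R_L · ε/(1−ε) = 6.14 kΩ × 0.0140/0.9860 = 87.2 Ω.
(Any R1, R2 with R2/(R1+R2) = 0.209 and R1‖R2 ≤ 87.2 Ω will meet the spec.)

R_th ≤ 87.2 Ω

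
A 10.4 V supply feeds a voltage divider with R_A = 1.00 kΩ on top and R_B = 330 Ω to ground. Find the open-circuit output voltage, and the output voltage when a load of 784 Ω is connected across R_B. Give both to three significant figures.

Unloaded: 2.58 V; loaded: 1.96 V

Open-circuit: V = 10.4 × 330/(1000 + 330) = 2.58 V.
With the load, R_B becomes R_B‖R_L = 232.2 Ω, so V = 10.4 × 232.2/1232 = 1.96 V.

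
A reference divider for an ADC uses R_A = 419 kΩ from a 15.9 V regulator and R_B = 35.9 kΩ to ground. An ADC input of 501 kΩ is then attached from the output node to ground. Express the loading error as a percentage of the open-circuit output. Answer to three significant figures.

The divider's output (Thévenin) resistance is R_A‖R_B = 33.07 kΩ.
Fractional drop under load = R_th/(R_th + R_L) = 33.07 / (33.07 + 501) = 0.06192.
So the output falls by 6.19 %.

6.19 %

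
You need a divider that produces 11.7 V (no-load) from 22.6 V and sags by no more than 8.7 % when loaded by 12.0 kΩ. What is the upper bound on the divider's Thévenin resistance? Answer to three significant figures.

Loading drop = R_th/(R_th + R_L) ≤ 0.0870, so R_th ≤ R_L · ε/(1−ε) = 12.0 kΩ × 0.0870/0.9130 = 1.14 kΩ.

R_th ≤ 1.14 kΩ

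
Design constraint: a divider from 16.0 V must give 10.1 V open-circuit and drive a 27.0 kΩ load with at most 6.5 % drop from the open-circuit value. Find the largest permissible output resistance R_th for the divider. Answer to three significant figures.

Loading drop = R_th/(R_th + R_L) ≤ 0.0650, so R_th ≤ R_L · ε/(1−ε) = 27.0 kΩ × 0.0650/0.9350 = 1.88 kΩ.
(Any R1, R2 with R2/(R1+R2) = 0.631 and R1‖R2 ≤ 1.88 kΩ will meet the spec.)

R_th ≤ 1.88 kΩ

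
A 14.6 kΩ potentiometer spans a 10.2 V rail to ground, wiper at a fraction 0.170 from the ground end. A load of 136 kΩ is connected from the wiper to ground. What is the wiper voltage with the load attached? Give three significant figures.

V ≈ 1.71 V

The wiper splits the pot into (1−α)R = 12.12 kΩ above and αR = 2.482 kΩ below.
Lower section ‖ load = 2.438 kΩ.
V_wiper = 10.2 × 2.438/(12.12 + 2.438) = 1.71 V.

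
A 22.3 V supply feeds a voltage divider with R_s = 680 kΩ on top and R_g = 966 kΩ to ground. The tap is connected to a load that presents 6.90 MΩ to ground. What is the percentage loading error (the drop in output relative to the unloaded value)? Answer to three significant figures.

5.47 %

The divider's output (Thévenin) resistance is R_s‖R_g = 399.1 kΩ.
Fractional drop under load = R_th/(R_th + R_L) = 399.1 / (399.1 + 6900) = 0.05467.
So the output falls by 5.47 %.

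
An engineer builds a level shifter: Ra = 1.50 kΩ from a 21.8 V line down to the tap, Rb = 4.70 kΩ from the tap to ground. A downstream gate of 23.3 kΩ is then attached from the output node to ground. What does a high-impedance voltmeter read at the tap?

V_out ≈ 15.8 V

The load sits in parallel with Rb: Rb‖R_L = (4.70 × 23.3) / (4.70 + 23.3) = 3.911 kΩ.
V_out = 21.8 × 3.911 / (1.50 + 3.911) = 21.8 × 3.911/5.411 = 15.8 V.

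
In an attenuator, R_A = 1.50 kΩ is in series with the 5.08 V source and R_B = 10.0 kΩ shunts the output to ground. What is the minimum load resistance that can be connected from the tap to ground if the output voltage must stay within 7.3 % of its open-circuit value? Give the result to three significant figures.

Output resistance R_th = R_A‖R_B = (1.50 × 10.0)/11.50 = 1.304 kΩ.
The fractional drop is R_th/(R_th + R_L); requiring this ≤ 0.0730 gives R_L ≥ R_th(1/0.0730 − 1) = 1.304 × 12.70 = 16.6 kΩ.

R_L(min) ≈ 16.6 kΩ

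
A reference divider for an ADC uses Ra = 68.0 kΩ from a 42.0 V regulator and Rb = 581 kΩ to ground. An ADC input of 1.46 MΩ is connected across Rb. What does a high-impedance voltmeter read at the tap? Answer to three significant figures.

The load sits in parallel with Rb: Rb‖R_L = (581 × 1460) / (581 + 1460) = 415.6 kΩ.
V_out = 42.0 × 415.6 / (68.0 + 415.6) = 42.0 × 415.6/483.6 = 36.1 V.
(Unloaded it would have been 37.6 V.)

V_out ≈ 36.1 V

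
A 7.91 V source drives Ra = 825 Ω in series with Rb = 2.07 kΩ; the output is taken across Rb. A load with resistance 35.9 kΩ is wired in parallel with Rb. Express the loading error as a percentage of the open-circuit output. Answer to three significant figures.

1.62 %

The divider's output (Thévenin) resistance is Ra‖Rb = 589.9 Ω.
Fractional drop under load = R_th/(R_th + R_L) = 589.9 / (589.9 + 35900) = 0.01617.
So the output falls by 1.62 %.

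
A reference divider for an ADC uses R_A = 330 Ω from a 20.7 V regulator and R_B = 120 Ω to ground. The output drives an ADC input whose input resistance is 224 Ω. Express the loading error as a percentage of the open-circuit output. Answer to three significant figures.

Unloaded V = 20.7 × 120/450.0 = 5.520 V.
Loaded: R_B‖R_L = 78.14 Ω, giving V = 20.7 × 78.14/408.1 = 3.963 V.
Drop = (5.520 − 3.963) / 5.520 = 28.2 %.

28.2 %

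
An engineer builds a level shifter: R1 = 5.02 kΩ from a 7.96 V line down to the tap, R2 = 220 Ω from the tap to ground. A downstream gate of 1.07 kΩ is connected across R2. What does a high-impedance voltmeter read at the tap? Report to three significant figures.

V_out ≈ 0.279 V

The load sits in parallel with R2: R2‖R_L = (220 × 1070) / (220 + 1070) = 182.5 Ω.
V_out = 7.96 × 182.5 / (5020 + 182.5) = 7.96 × 182.5/5202 = 0.279 V.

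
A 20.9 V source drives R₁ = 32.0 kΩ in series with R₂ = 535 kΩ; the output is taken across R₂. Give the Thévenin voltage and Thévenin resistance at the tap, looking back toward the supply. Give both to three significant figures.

V_th = 19.7 V, R_th = 30.2 kΩ

V_th is the open-circuit tap voltage: 20.9 × 535/(32.0 + 535) = 19.7 V.
With the supply zeroed, R₁ and R₂ appear in parallel from the tap: R_th = R₁‖R₂ = (32.0 × 535)/567.0 = 30.2 kΩ.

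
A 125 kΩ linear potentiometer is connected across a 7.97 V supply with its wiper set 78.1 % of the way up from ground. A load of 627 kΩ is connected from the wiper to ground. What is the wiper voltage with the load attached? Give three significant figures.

The wiper splits the pot into (1−α)R = 27.37 kΩ above and αR = 97.62 kΩ below.
Lower section ‖ load = 84.47 kΩ.
V_wiper = 7.97 × 84.47/(27.37 + 84.47) = 6.02 V.

V ≈ 6.02 V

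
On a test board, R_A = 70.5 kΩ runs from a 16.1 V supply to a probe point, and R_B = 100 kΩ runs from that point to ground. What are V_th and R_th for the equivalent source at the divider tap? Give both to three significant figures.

V_th is the open-circuit tap voltage: 16.1 × 100/(70.5 + 100) = 9.44 V.
With the supply zeroed, R_A and R_B appear in parallel from the tap: R_th = R_A‖R_B = (70.5 × 100)/170.5 = 41.3 kΩ.

V_th = 9.44 V, R_th = 41.3 kΩ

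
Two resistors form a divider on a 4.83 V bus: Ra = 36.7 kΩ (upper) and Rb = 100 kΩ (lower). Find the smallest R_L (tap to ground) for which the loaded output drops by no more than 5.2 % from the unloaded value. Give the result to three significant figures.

R_L(min) ≈ 489 kΩ

Output resistance R_th = Ra‖Rb = (36.7 × 100)/136.7 = 26.85 kΩ.
The fractional drop is R_th/(R_th + R_L); requiring this ≤ 0.0520 gives R_L ≥ R_th(1/0.0520 − 1) = 26.85 × 18.23 = 489 kΩ.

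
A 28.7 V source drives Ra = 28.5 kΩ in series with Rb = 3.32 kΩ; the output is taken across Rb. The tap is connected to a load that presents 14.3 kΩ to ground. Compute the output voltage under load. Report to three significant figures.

V_out ≈ 2.48 V

The load sits in parallel with Rb: Rb‖R_L = (3.32 × 14.3) / (3.32 + 14.3) = 2.694 kΩ.
V_out = 28.7 × 2.694 / (28.5 + 2.694) = 28.7 × 2.694/31.19 = 2.48 V.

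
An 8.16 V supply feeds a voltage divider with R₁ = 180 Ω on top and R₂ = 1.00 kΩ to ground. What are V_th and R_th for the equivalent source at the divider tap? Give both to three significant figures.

V_th is the open-circuit tap voltage: 8.16 × 1000/(180 + 1000) = 6.92 V.
With the supply zeroed, R₁ and R₂ appear in parallel from the tap: R_th = R₁‖R₂ = (180 × 1000)/1180 = 153 Ω.

V_th = 6.92 V, R_th = 153 Ω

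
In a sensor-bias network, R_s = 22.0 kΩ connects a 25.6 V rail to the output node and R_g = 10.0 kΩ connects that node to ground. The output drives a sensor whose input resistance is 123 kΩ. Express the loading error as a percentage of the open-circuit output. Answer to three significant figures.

The divider's output (Thévenin) resistance is R_s‖R_g = 6.875 kΩ.
Fractional drop under load = R_th/(R_th + R_L) = 6.875 / (6.875 + 123) = 0.05294.
So the output falls by 5.29 %.

5.29 %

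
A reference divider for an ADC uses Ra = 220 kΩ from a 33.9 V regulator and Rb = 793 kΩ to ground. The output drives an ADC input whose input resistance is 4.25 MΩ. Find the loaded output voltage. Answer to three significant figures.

The load sits in parallel with Rb: Rb‖R_L = (793 × 4250) / (793 + 4250) = 668.3 kΩ.
V_out = 33.9 × 668.3 / (220 + 668.3) = 33.9 × 668.3/888.3 = 25.5 V.
(Unloaded it would have been 26.5 V.)

V_out ≈ 25.5 V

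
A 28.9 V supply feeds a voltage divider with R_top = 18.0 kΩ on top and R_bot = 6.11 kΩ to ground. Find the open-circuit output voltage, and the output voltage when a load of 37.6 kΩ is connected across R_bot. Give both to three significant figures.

Open-circuit: V = 28.9 × 6.11/(18.0 + 6.11) = 7.32 V.
With the load, R_bot becomes R_bot‖R_L = 5.256 kΩ, so V = 28.9 × 5.256/23.26 = 6.53 V.

Unloaded: 7.32 V; loaded: 6.53 V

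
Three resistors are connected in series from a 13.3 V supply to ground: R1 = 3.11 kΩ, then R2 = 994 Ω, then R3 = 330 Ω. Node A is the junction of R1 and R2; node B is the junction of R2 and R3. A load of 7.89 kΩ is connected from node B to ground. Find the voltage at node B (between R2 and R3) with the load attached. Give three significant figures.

V ≈ 0.953 V

At node B, R3 is in parallel with the load: R3‖R_L = 316.8 Ω.
Below node A the resistance is R2 + (R3‖R_L) = 1311 Ω, so V_A = 13.3 × 1311/4421 = 3.943 V.
Then V_B = V_A × (R3‖R_L)/(R2 + R3‖R_L) = 3.943 × 316.8/1311 = 0.953 V.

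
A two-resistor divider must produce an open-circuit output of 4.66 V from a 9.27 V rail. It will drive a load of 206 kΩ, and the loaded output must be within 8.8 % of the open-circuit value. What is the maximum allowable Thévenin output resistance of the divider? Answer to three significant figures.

Loading drop = R_th/(R_th + R_L) ≤ 0.0880, so R_th ≤ R_L · ε/(1−ε) = 206 kΩ × 0.0880/0.9120 = 19.9 kΩ.

R_th ≤ 19.9 kΩ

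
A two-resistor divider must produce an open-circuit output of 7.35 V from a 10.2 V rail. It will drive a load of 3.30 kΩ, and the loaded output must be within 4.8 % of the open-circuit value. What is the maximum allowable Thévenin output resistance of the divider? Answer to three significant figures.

Loading drop = R_th/(R_th + R_L) ≤ 0.0480, so R_th ≤ R_L · ε/(1−ε) = 3.30 kΩ × 0.0480/0.9520 = 166 Ω.
(Any R1, R2 with R2/(R1+R2) = 0.721 and R1‖R2 ≤ 166 Ω will meet the spec.)

R_th ≤ 166 Ω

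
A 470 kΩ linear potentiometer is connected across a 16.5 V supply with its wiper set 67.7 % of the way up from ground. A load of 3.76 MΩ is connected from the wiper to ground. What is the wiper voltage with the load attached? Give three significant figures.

V ≈ 10.9 V

The wiper splits the pot into (1−α)R = 151.8 kΩ above and αR = 318.2 kΩ below.
Lower section ‖ load = 293.4 kΩ.
V_wiper = 16.5 × 293.4/(151.8 + 293.4) = 10.9 V.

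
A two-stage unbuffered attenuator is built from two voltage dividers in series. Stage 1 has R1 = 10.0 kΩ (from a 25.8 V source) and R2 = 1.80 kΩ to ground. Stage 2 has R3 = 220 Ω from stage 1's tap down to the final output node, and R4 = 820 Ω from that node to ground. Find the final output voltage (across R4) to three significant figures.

V_out ≈ 1.26 V

Stage 2 presents R3+R4 = 1040 Ω as a load on stage 1's tap.
Stage 1's lower leg becomes R2‖(R3+R4) = 659.2 Ω, so V_mid = 25.8 × 659.2/10660 = 1.595 V.
Stage 2 is itself unloaded: V_out = V_mid × R4/(R3+R4) = 1.595 × 820/1040 = 1.26 V.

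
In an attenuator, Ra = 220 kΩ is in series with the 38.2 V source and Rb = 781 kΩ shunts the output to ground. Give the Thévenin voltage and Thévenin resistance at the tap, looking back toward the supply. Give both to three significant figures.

V_th = 29.8 V, R_th = 172 kΩ

V_th is the open-circuit tap voltage: 38.2 × 781/(220 + 781) = 29.8 V.
With the supply zeroed, Ra and Rb appear in parallel from the tap: R_th = Ra‖Rb = (220 × 781)/1001 = 172 kΩ.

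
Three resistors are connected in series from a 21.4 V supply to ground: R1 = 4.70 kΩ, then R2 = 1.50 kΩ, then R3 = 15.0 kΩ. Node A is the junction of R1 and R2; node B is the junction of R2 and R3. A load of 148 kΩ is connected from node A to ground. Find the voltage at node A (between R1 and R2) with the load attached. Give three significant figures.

Below node A the series string R2+R3 = 16.50 kΩ sits in parallel with the 148 kΩ load: 14.84 kΩ.
V_A = 21.4 × 14.84/(4.70 + 14.84) = 16.3 V.

V ≈ 16.3 V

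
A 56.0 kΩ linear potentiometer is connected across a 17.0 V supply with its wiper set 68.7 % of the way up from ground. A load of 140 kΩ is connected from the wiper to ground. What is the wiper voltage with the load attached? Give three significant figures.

V ≈ 10.8 V

The wiper splits the pot into (1−α)R = 17.53 kΩ above and αR = 38.47 kΩ below.
Lower section ‖ load = 30.18 kΩ.
V_wiper = 17.0 × 30.18/(17.53 + 30.18) = 10.8 V.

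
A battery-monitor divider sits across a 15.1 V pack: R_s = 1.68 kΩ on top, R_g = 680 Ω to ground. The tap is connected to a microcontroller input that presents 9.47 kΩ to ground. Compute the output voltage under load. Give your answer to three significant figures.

The load sits in parallel with R_g: R_g‖R_L = (680 × 9470) / (680 + 9470) = 634.4 Ω.
V_out = 15.1 × 634.4 / (1680 + 634.4) = 15.1 × 634.4/2314 = 4.14 V.

V_out ≈ 4.14 V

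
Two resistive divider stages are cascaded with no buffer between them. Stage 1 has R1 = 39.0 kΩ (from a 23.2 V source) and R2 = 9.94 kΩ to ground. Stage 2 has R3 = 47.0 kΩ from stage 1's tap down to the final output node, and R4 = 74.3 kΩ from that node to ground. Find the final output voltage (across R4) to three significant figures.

Stage 2 presents R3+R4 = 121.3 kΩ as a load on stage 1's tap.
Stage 1's lower leg becomes R2‖(R3+R4) = 9.187 kΩ, so V_mid = 23.2 × 9.187/48.19 = 4.423 V.
Stage 2 is itself unloaded: V_out = V_mid × R4/(R3+R4) = 4.423 × 74.3/121.3 = 2.71 V.

V_out ≈ 2.71 V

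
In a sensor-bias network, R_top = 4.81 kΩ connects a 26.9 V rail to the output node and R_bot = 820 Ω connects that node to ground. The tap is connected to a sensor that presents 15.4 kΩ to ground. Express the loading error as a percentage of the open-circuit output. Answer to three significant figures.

The divider's output (Thévenin) resistance is R_top‖R_bot = 700.6 Ω.
Fractional drop under load = R_th/(R_th + R_L) = 700.6 / (700.6 + 15400) = 0.04351.
So the output falls by 4.35 %.

4.35 %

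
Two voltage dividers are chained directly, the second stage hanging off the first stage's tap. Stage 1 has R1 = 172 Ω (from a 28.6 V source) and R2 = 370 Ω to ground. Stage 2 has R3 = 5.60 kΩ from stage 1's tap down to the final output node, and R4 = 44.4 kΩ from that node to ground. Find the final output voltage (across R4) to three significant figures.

V_out ≈ 17.3 V

Stage 2 presents R3+R4 = 50000 Ω as a load on stage 1's tap.
Stage 1's lower leg becomes R2‖(R3+R4) = 367.3 Ω, so V_mid = 28.6 × 367.3/539.3 = 19.48 V.
Stage 2 is itself unloaded: V_out = V_mid × R4/(R3+R4) = 19.48 × 44400/50000 = 17.3 V.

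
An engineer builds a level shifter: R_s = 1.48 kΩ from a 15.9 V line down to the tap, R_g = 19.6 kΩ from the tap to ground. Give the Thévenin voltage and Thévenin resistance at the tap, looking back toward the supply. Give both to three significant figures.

V_th is the open-circuit tap voltage: 15.9 × 19.6/(1.48 + 19.6) = 14.8 V.
With the supply zeroed, R_s and R_g appear in parallel from the tap: R_th = R_s‖R_g = (1.48 × 19.6)/21.08 = 1.38 kΩ.

V_th = 14.8 V, R_th = 1.38 kΩ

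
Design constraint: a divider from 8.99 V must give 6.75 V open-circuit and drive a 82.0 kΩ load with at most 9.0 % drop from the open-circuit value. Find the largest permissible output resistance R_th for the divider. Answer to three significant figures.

R_th ≤ 8.11 kΩ

Loading drop = R_th/(R_th + R_L) ≤ 0.0900, so R_th ≤ R_L · ε/(1−ε) = 82.0 kΩ × 0.0900/0.9100 = 8.11 kΩ.
(Any R1, R2 with R2/(R1+R2) = 0.751 and R1‖R2 ≤ 8.11 kΩ will meet the spec.)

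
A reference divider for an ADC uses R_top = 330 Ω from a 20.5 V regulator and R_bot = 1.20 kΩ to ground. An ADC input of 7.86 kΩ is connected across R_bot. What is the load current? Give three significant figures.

I_L ≈ 1.98 mA

R_bot‖R_L = 1041 Ω; V_out = 20.5 × 1041/1371 = 15.57 V.
I_L = V_out / R_L = 15.57 / 7.86 kΩ = 1.98 mA.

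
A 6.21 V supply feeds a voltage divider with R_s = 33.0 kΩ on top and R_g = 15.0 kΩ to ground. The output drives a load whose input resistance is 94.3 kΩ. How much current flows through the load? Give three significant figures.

R_g‖R_L = 12.94 kΩ; V_out = 6.21 × 12.94/45.94 = 1.749 V.
I_L = V_out / R_L = 1.749 / 94.3 kΩ = 0.0186 mA.

I_L ≈ 0.0186 mA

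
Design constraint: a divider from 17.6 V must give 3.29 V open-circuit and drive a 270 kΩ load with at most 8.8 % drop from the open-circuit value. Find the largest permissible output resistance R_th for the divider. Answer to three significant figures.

Loading drop = R_th/(R_th + R_L) ≤ 0.0880, so R_th ≤ R_L · ε/(1−ε) = 270 kΩ × 0.0880/0.9120 = 26.1 kΩ.

R_th ≤ 26.1 kΩ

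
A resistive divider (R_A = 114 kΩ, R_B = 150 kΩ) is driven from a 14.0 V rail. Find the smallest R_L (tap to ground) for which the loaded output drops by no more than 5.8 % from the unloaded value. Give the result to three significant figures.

Output resistance R_th = R_A‖R_B = (114 × 150)/264.0 = 64.77 kΩ.
The fractional drop is R_th/(R_th + R_L); requiring this ≤ 0.0580 gives R_L ≥ R_th(1/0.0580 − 1) = 64.77 × 16.24 = 1.05 MΩ.

R_L(min) ≈ 1.05 MΩ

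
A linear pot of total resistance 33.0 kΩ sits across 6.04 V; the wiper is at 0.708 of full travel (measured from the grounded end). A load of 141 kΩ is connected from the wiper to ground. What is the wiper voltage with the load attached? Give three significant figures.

V ≈ 4.08 V

The wiper splits the pot into (1−α)R = 9.636 kΩ above and αR = 23.36 kΩ below.
Lower section ‖ load = 20.04 kΩ.
V_wiper = 6.04 × 20.04/(9.636 + 20.04) = 4.08 V.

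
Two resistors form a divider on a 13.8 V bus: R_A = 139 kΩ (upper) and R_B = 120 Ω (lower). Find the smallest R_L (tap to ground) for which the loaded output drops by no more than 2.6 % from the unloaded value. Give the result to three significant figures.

Output resistance R_th = R_A‖R_B = (139000 × 120)/139100 = 119.9 Ω.
The fractional drop is R_th/(R_th + R_L); requiring this ≤ 0.0260 gives R_L ≥ R_th(1/0.0260 − 1) = 119.9 × 37.46 = 4.49 kΩ.

R_L(min) ≈ 4.49 kΩ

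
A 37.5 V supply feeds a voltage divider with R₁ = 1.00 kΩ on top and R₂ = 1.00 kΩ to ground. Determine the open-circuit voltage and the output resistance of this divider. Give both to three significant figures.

V_th = 18.8 V, R_th = 500 Ω

V_th is the open-circuit tap voltage: 37.5 × 1.00/(1.00 + 1.00) = 18.8 V.
With the supply zeroed, R₁ and R₂ appear in parallel from the tap: R_th = R₁‖R₂ = (1.00 × 1.00)/2.000 = 500 Ω.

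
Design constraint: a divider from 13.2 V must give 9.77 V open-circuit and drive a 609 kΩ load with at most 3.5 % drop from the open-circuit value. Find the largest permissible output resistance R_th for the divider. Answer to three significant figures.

Loading drop = R_th/(R_th + R_L) ≤ 0.0350, so R_th ≤ R_L · ε/(1−ε) = 609 kΩ × 0.0350/0.9650 = 22.1 kΩ.
(Any R1, R2 with R2/(R1+R2) = 0.740 and R1‖R2 ≤ 22.1 kΩ will meet the spec.)

R_th ≤ 22.1 kΩ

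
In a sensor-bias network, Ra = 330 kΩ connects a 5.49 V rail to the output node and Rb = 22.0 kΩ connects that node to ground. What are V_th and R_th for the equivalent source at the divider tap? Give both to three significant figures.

V_th is the open-circuit tap voltage: 5.49 × 22.0/(330 + 22.0) = 0.343 V.
With the supply zeroed, Ra and Rb appear in parallel from the tap: R_th = Ra‖Rb = (330 × 22.0)/352.0 = 20.6 kΩ.

V_th = 0.343 V, R_th = 20.6 kΩ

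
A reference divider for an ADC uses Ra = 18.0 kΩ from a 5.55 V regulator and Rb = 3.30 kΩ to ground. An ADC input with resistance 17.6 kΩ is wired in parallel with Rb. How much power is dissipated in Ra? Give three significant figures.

P ≈ 1.28 mW

Total resistance from the source is Ra + (Rb‖R_L) = 20.78 kΩ, so I = 5.55/20.78 kΩ = 0.2671 mA.
P = I²·Ra = (0.2671 mA)² × 18.0 kΩ = 1.28 mW.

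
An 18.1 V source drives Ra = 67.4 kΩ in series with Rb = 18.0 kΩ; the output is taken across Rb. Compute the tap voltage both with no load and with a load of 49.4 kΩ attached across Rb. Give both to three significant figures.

Unloaded: 3.81 V; loaded: 2.96 V

Open-circuit: V = 18.1 × 18.0/(67.4 + 18.0) = 3.81 V.
With the load, Rb becomes Rb‖R_L = 13.19 kΩ, so V = 18.1 × 13.19/80.59 = 2.96 V.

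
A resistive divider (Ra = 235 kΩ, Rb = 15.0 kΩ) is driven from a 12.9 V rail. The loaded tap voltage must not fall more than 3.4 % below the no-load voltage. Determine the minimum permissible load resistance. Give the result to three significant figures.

R_L(min) ≈ 401 kΩ

Output resistance R_th = Ra‖Rb = (235 × 15.0)/250.0 = 14.10 kΩ.
The fractional drop is R_th/(R_th + R_L); requiring this ≤ 0.0340 gives R_L ≥ R_th(1/0.0340 − 1) = 14.10 × 28.41 = 401 kΩ.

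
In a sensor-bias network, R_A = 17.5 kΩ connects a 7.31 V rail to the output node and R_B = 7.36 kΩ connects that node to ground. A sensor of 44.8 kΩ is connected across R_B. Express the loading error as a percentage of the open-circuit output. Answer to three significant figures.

10.4 %

The divider's output (Thévenin) resistance is R_A‖R_B = 5.181 kΩ.
Fractional drop under load = R_th/(R_th + R_L) = 5.181 / (5.181 + 44.8) = 0.1037.
So the output falls by 10.4 %.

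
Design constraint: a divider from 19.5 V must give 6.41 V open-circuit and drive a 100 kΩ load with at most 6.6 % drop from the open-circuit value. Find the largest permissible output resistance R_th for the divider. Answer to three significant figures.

Loading drop = R_th/(R_th + R_L) ≤ 0.0660, so R_th ≤ R_L · ε/(1−ε) = 100 kΩ × 0.0660/0.9340 = 7.07 kΩ.

R_th ≤ 7.07 kΩ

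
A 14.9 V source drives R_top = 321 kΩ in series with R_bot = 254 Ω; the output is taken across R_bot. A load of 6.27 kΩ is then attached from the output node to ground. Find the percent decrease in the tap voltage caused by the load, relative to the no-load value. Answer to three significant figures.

3.89 %

The divider's output (Thévenin) resistance is R_top‖R_bot = 253.8 Ω.
Fractional drop under load = R_th/(R_th + R_L) = 253.8 / (253.8 + 6270) = 0.03890.
So the output falls by 3.89 %.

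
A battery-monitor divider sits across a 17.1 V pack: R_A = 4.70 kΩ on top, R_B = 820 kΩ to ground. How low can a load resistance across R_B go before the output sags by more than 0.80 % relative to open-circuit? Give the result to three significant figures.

Output resistance R_th = R_A‖R_B = (4.70 × 820)/824.7 = 4.673 kΩ.
The fractional drop is R_th/(R_th + R_L); requiring this ≤ 0.00800 gives R_L ≥ R_th(1/0.00800 − 1) = 4.673 × 124.0 = 579 kΩ.

R_L(min) ≈ 579 kΩ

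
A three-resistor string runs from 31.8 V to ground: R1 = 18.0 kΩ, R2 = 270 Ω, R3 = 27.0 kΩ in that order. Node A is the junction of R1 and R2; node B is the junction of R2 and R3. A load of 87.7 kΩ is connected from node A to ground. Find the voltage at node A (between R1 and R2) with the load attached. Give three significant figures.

Below node A the series string R2+R3 = 27270 Ω sits in parallel with the 87700 Ω load: 20800 Ω.
V_A = 31.8 × 20800/(18000 + 20800) = 17.0 V.

V ≈ 17.0 V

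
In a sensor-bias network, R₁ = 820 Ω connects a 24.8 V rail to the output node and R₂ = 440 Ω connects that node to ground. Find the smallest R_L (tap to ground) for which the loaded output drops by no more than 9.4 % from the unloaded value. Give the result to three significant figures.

Output resistance R_th = R₁‖R₂ = (820 × 440)/1260 = 286.3 Ω.
The fractional drop is R_th/(R_th + R_L); requiring this ≤ 0.0940 gives R_L ≥ R_th(1/0.0940 − 1) = 286.3 × 9.638 = 2.76 kΩ.

R_L(min) ≈ 2.76 kΩ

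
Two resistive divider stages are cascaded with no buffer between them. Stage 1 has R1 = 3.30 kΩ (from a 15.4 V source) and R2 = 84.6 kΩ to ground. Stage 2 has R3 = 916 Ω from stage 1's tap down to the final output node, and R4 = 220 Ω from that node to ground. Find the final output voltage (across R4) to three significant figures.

Stage 2 presents R3+R4 = 1136 Ω as a load on stage 1's tap.
Stage 1's lower leg becomes R2‖(R3+R4) = 1121 Ω, so V_mid = 15.4 × 1121/4421 = 3.905 V.
Stage 2 is itself unloaded: V_out = V_mid × R4/(R3+R4) = 3.905 × 220/1136 = 0.756 V.

V_out ≈ 0.756 V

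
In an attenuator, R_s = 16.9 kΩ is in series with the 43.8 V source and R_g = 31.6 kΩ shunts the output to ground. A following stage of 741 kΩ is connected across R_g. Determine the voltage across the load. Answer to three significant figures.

The load sits in parallel with R_g: R_g‖R_L = (31.6 × 741) / (31.6 + 741) = 30.31 kΩ.
V_out = 43.8 × 30.31 / (16.9 + 30.31) = 43.8 × 30.31/47.21 = 28.1 V.
(Unloaded it would have been 28.5 V.)

V_out ≈ 28.1 V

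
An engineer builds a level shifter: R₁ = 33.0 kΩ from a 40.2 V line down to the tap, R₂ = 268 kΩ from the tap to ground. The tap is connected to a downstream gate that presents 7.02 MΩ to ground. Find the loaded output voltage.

V_out ≈ 35.6 V

The load sits in parallel with R₂: R₂‖R_L = (268 × 7020) / (268 + 7020) = 258.1 kΩ.
V_out = 40.2 × 258.1 / (33.0 + 258.1) = 40.2 × 258.1/291.1 = 35.6 V.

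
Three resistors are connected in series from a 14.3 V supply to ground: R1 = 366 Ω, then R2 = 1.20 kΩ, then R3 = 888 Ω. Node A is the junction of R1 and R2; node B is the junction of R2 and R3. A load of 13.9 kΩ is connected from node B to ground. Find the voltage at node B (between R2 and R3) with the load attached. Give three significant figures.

V ≈ 4.97 V

At node B, R3 is in parallel with the load: R3‖R_L = 834.7 Ω.
Below node A the resistance is R2 + (R3‖R_L) = 2035 Ω, so V_A = 14.3 × 2035/2401 = 12.12 V.
Then V_B = V_A × (R3‖R_L)/(R2 + R3‖R_L) = 12.12 × 834.7/2035 = 4.97 V.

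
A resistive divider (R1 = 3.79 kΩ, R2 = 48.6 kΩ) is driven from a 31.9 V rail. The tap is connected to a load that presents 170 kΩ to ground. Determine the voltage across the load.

The load sits in parallel with R2: R2‖R_L = (48.6 × 170) / (48.6 + 170) = 37.80 kΩ.
V_out = 31.9 × 37.80 / (3.79 + 37.80) = 31.9 × 37.80/41.59 = 29.0 V.

V_out ≈ 29.0 V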